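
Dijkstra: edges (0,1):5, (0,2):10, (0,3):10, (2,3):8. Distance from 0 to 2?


Dijkstra from 0:
Distances: {0: 0, 1: 5, 2: 10, 3: 10}
Shortest distance to 2 = 10, path = [0, 2]


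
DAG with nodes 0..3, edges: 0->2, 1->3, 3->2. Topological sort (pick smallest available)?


Kahn's algorithm, process smallest node first
Order: [0, 1, 3, 2]


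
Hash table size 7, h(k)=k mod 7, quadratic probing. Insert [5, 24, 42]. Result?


Insertions: 5->slot 5; 24->slot 3; 42->slot 0
Table: [42, None, None, 24, None, 5, None]


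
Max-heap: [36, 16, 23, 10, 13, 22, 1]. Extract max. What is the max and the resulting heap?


Max = 36
Replace root with last, heapify down
Resulting heap: [23, 16, 22, 10, 13, 1]


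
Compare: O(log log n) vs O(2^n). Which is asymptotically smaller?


double-logarithmic grows slower than exponential
O(log log n) is asymptotically smaller; O(2^n) grows faster


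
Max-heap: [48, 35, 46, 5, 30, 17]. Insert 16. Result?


Append 16: [48, 35, 46, 5, 30, 17, 16]
Bubble up: no swaps needed
Result: [48, 35, 46, 5, 30, 17, 16]


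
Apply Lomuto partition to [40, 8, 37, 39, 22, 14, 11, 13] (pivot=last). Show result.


Elements <= 13 go left of pivot.
Result: [8, 11, 13, 39, 22, 14, 40, 37], pivot at index 2


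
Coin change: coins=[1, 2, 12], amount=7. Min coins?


dp[0]=0; dp[i]=1+min(dp[i-c] for c in coins)
...dp[2]=1, dp[3]=2, dp[4]=2, dp[5]=3, dp[6]=3, dp[7]=4
Minimum coins for 7 = 4


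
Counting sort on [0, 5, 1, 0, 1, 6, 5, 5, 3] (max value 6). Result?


Count array: [2, 2, 0, 1, 0, 3, 1]
Reconstruct: [0, 0, 1, 1, 3, 5, 5, 5, 6]


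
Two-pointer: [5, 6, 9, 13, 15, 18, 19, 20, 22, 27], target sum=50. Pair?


Two pointers: lo=0, hi=9
No pair sums to 50


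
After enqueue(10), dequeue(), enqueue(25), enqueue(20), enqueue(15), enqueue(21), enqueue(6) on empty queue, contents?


enqueue(10) -> [10]
dequeue() returns 10 -> []
enqueue(25) -> [25]
enqueue(20) -> [25, 20]
enqueue(15) -> [25, 20, 15]
enqueue(21) -> [25, 20, 15, 21]
enqueue(6) -> [25, 20, 15, 21, 6]
Final queue (front to back): [25, 20, 15, 21, 6]


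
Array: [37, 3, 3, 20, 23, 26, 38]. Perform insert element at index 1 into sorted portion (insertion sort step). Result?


After one pass: [3, 37, 3, 20, 23, 26, 38]


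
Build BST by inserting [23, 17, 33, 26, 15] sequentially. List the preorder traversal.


Root = 23; build tree by BST insertion.
Preorder traversal: [23, 17, 15, 33, 26]


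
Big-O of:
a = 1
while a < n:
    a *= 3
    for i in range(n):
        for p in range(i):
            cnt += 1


Per nesting level: O(log n) * O(n) * O(n) [triangular over i] = O(n^2 log n)
Complexity: O(n^2 log n)


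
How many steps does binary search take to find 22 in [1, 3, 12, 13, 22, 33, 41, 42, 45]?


Search for 22:
[0,8] mid=4 arr[4]=22
Total: 1 comparisons


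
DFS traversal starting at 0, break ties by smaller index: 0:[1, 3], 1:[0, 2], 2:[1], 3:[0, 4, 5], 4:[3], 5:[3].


DFS stack-based: start with [0]
Visit order: [0, 1, 2, 3, 4, 5]


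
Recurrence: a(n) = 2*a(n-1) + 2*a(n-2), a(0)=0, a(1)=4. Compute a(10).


Build bottom-up:
...a(8)=3584, a(9)=9792, a(10)=2*9792+2*3584=26752


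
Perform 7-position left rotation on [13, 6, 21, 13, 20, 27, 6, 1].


Left rotate by 7: [1, 13, 6, 21, 13, 20, 27, 6]


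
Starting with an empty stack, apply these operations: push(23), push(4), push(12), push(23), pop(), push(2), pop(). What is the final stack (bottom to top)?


push(23) -> [23]
push(4) -> [23, 4]
push(12) -> [23, 4, 12]
push(23) -> [23, 4, 12, 23]
pop() returns 23 -> [23, 4, 12]
push(2) -> [23, 4, 12, 2]
pop() returns 2 -> [23, 4, 12]
Final stack (bottom to top): [23, 4, 12]


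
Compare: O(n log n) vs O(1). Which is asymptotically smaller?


constant grows slower than linearithmic
O(1) is asymptotically smaller; O(n log n) grows faster


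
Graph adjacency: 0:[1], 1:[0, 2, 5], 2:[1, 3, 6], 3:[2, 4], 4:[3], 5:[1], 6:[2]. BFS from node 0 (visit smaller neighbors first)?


BFS queue: start with [0]
Visit order: [0, 1, 2, 5, 3, 6, 4]


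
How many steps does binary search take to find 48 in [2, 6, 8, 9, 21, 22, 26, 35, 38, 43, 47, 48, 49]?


Search for 48:
[0,12] mid=6 arr[6]=26
[7,12] mid=9 arr[9]=43
[10,12] mid=11 arr[11]=48
Total: 3 comparisons


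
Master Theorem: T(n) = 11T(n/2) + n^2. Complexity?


a=11, b=2, c=2. log_2(11)=3.459 > c=2. Case 1: O(n^log_b(a)) = O(n^3.459)
Complexity: O(n^3.459)


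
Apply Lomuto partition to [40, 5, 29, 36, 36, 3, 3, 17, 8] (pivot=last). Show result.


Elements <= 8 go left of pivot.
Result: [5, 3, 3, 8, 36, 40, 29, 17, 36], pivot at index 3


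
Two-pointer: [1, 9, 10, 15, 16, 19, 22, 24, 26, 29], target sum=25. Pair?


Two pointers: lo=0, hi=9
Found pair: (1, 24) summing to 25


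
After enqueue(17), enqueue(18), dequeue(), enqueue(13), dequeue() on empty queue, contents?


enqueue(17) -> [17]
enqueue(18) -> [17, 18]
dequeue() returns 17 -> [18]
enqueue(13) -> [18, 13]
dequeue() returns 18 -> [13]
Final queue (front to back): [13]


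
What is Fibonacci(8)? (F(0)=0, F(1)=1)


F(n)=F(n-1)+F(n-2)
...F(6)=8, F(7)=13, F(8)=21


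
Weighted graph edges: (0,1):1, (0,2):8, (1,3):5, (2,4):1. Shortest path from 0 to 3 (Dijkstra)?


Dijkstra from 0:
Distances: {0: 0, 1: 1, 2: 8, 3: 6, 4: 9}
Shortest distance to 3 = 6, path = [0, 1, 3]


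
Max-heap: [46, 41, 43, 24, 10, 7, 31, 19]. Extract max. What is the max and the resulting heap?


Max = 46
Replace root with last, heapify down
Resulting heap: [43, 41, 31, 24, 10, 7, 19]


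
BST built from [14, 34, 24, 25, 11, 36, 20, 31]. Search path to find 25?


BST root = 14
Search for 25: compare at each node
Path: [14, 34, 24, 25]


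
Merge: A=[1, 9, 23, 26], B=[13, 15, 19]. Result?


Compare heads, take smaller each step.
Merged: [1, 9, 13, 15, 19, 23, 26]


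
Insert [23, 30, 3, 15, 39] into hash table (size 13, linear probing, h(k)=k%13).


Insertions: 23->slot 10; 30->slot 4; 3->slot 3; 15->slot 2; 39->slot 0
Table: [39, None, 15, 3, 30, None, None, None, None, None, 23, None, None]


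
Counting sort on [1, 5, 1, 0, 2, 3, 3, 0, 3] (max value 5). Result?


Count array: [2, 2, 1, 3, 0, 1]
Reconstruct: [0, 0, 1, 1, 2, 3, 3, 3, 5]


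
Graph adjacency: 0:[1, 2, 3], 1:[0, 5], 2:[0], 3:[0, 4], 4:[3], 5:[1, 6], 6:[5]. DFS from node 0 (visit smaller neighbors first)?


DFS stack-based: start with [0]
Visit order: [0, 1, 5, 6, 2, 3, 4]


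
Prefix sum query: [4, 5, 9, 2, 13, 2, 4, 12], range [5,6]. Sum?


Prefix sums: [0, 4, 9, 18, 20, 33, 35, 39, 51]
Sum[5..6] = prefix[7] - prefix[5] = 39 - 33 = 6


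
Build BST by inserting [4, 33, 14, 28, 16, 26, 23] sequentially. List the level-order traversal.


Root = 4; build tree by BST insertion.
Level-Order traversal: [4, 33, 14, 28, 16, 26, 23]


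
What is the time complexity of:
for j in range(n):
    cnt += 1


Per nesting level: O(n) = O(n)
Complexity: O(n)


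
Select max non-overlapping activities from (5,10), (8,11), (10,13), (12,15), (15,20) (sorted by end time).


Greedy: pick earliest-ending, then skip overlaps.
Selected (3 activities): [(5, 10), (10, 13), (15, 20)]


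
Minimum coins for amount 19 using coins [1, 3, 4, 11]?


dp[0]=0; dp[i]=1+min(dp[i-c] for c in coins)
...dp[14]=2, dp[15]=2, dp[16]=3, dp[17]=3, dp[18]=3, dp[19]=3
Minimum coins for 19 = 3


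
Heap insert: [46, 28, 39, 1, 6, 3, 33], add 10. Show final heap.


Append 10: [46, 28, 39, 1, 6, 3, 33, 10]
Bubble up: swap idx 7(10) with idx 3(1)
Result: [46, 28, 39, 10, 6, 3, 33, 1]


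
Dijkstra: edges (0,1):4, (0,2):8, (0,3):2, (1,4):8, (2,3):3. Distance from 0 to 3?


Dijkstra from 0:
Distances: {0: 0, 1: 4, 2: 5, 3: 2, 4: 12}
Shortest distance to 3 = 2, path = [0, 3]


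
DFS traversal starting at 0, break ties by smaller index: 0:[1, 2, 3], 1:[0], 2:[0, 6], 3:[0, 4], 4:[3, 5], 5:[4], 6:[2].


DFS stack-based: start with [0]
Visit order: [0, 1, 2, 6, 3, 4, 5]


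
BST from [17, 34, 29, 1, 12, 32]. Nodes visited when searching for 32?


BST root = 17
Search for 32: compare at each node
Path: [17, 34, 29, 32]


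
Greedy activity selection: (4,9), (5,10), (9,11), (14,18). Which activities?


Greedy: pick earliest-ending, then skip overlaps.
Selected (3 activities): [(4, 9), (9, 11), (14, 18)]


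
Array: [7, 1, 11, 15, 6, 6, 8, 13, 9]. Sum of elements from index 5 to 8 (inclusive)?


Prefix sums: [0, 7, 8, 19, 34, 40, 46, 54, 67, 76]
Sum[5..8] = prefix[9] - prefix[5] = 76 - 40 = 36


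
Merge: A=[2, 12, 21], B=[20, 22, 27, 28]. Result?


Compare heads, take smaller each step.
Merged: [2, 12, 20, 21, 22, 27, 28]


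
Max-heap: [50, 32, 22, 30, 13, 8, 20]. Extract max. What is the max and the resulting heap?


Max = 50
Replace root with last, heapify down
Resulting heap: [32, 30, 22, 20, 13, 8]


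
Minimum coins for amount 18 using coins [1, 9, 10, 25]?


dp[0]=0; dp[i]=1+min(dp[i-c] for c in coins)
...dp[13]=4, dp[14]=5, dp[15]=6, dp[16]=7, dp[17]=8, dp[18]=2
Minimum coins for 18 = 2


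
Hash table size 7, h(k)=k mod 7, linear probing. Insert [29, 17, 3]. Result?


Insertions: 29->slot 1; 17->slot 3; 3->slot 4
Table: [None, 29, None, 17, 3, None, None]


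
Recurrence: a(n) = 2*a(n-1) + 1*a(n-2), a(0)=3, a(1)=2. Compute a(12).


Build bottom-up:
...a(10)=7711, a(11)=18616, a(12)=2*18616+1*7711=44943


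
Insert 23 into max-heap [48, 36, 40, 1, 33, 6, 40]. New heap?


Append 23: [48, 36, 40, 1, 33, 6, 40, 23]
Bubble up: swap idx 7(23) with idx 3(1)
Result: [48, 36, 40, 23, 33, 6, 40, 1]


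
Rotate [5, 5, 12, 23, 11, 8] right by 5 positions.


Right rotate by 5: [5, 12, 23, 11, 8, 5]


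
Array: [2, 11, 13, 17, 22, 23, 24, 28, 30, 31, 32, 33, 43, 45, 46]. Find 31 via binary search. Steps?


Search for 31:
[0,14] mid=7 arr[7]=28
[8,14] mid=11 arr[11]=33
[8,10] mid=9 arr[9]=31
Total: 3 comparisons


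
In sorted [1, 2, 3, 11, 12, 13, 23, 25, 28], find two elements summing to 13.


Two pointers: lo=0, hi=8
Found pair: (1, 12) summing to 13


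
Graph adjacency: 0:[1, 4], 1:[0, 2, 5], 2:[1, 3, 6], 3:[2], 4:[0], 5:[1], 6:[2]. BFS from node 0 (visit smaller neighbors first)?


BFS queue: start with [0]
Visit order: [0, 1, 4, 2, 5, 3, 6]


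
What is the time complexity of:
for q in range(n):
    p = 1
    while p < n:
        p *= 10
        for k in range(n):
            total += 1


Per nesting level: O(n) * O(log n) * O(n) = O(n^2 log n)
Complexity: O(n^2 log n)


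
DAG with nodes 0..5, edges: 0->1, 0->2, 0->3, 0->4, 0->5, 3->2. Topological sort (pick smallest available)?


Kahn's algorithm, process smallest node first
Order: [0, 1, 3, 2, 4, 5]


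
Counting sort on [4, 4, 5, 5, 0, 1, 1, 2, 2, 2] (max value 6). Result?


Count array: [1, 2, 3, 0, 2, 2, 0]
Reconstruct: [0, 1, 1, 2, 2, 2, 4, 4, 5, 5]


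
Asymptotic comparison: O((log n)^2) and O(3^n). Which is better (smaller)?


polylogarithmic grows slower than exponential (base 3)
O((log n)^2) is asymptotically smaller; O(3^n) grows faster


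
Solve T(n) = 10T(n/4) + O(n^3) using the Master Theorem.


a=10, b=4, c=3. log_4(10)=1.661 < c=3. Case 3: O(n^c) = O(n^3)
Complexity: O(n^3)


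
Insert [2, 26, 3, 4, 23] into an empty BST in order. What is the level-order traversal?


Root = 2; build tree by BST insertion.
Level-Order traversal: [2, 26, 3, 4, 23]


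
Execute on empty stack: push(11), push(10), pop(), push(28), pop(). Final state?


push(11) -> [11]
push(10) -> [11, 10]
pop() returns 10 -> [11]
push(28) -> [11, 28]
pop() returns 28 -> [11]
Final stack (bottom to top): [11]


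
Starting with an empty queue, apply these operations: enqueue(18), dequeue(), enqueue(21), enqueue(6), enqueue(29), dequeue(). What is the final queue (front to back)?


enqueue(18) -> [18]
dequeue() returns 18 -> []
enqueue(21) -> [21]
enqueue(6) -> [21, 6]
enqueue(29) -> [21, 6, 29]
dequeue() returns 21 -> [6, 29]
Final queue (front to back): [6, 29]


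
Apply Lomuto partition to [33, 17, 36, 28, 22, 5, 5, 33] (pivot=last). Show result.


Elements <= 33 go left of pivot.
Result: [33, 17, 28, 22, 5, 5, 33, 36], pivot at index 6


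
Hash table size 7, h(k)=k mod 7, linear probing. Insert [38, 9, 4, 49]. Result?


Insertions: 38->slot 3; 9->slot 2; 4->slot 4; 49->slot 0
Table: [49, None, 9, 38, 4, None, None]


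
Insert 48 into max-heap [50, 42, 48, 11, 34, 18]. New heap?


Append 48: [50, 42, 48, 11, 34, 18, 48]
Bubble up: no swaps needed
Result: [50, 42, 48, 11, 34, 18, 48]


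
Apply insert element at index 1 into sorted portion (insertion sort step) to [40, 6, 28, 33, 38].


After one pass: [6, 40, 28, 33, 38]


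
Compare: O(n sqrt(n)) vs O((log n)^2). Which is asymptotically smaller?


polylogarithmic grows slower than n^1.5
O((log n)^2) is asymptotically smaller; O(n sqrt(n)) grows faster


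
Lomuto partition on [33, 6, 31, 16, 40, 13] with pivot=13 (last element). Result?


Elements <= 13 go left of pivot.
Result: [6, 13, 31, 16, 40, 33], pivot at index 1


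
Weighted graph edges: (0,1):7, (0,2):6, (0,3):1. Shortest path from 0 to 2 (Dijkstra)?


Dijkstra from 0:
Distances: {0: 0, 1: 7, 2: 6, 3: 1}
Shortest distance to 2 = 6, path = [0, 2]


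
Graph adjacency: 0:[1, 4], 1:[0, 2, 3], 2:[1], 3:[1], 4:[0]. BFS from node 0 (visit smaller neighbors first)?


BFS queue: start with [0]
Visit order: [0, 1, 4, 2, 3]


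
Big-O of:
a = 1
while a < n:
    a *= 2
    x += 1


Per nesting level: O(log n) = O(log n)
Complexity: O(log n)


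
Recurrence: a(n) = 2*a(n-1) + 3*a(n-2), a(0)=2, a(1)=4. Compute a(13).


Build bottom-up:
...a(11)=265720, a(12)=797162, a(13)=2*797162+3*265720=2391484


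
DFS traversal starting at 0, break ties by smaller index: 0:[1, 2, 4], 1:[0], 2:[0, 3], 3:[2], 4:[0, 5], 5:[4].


DFS stack-based: start with [0]
Visit order: [0, 1, 2, 3, 4, 5]


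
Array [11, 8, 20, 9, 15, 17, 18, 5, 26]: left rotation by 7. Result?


Left rotate by 7: [5, 26, 11, 8, 20, 9, 15, 17, 18]


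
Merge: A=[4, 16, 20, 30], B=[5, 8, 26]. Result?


Compare heads, take smaller each step.
Merged: [4, 5, 8, 16, 20, 26, 30]


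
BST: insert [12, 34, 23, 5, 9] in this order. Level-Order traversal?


Root = 12; build tree by BST insertion.
Level-Order traversal: [12, 5, 34, 9, 23]


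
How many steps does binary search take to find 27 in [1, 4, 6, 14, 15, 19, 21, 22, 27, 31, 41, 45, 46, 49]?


Search for 27:
[0,13] mid=6 arr[6]=21
[7,13] mid=10 arr[10]=41
[7,9] mid=8 arr[8]=27
Total: 3 comparisons


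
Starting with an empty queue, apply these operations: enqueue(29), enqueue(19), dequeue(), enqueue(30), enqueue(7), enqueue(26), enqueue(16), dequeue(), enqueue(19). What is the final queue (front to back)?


enqueue(29) -> [29]
enqueue(19) -> [29, 19]
dequeue() returns 29 -> [19]
enqueue(30) -> [19, 30]
enqueue(7) -> [19, 30, 7]
enqueue(26) -> [19, 30, 7, 26]
enqueue(16) -> [19, 30, 7, 26, 16]
dequeue() returns 19 -> [30, 7, 26, 16]
enqueue(19) -> [30, 7, 26, 16, 19]
Final queue (front to back): [30, 7, 26, 16, 19]


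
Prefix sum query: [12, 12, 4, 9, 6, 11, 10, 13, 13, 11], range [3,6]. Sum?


Prefix sums: [0, 12, 24, 28, 37, 43, 54, 64, 77, 90, 101]
Sum[3..6] = prefix[7] - prefix[3] = 64 - 28 = 36


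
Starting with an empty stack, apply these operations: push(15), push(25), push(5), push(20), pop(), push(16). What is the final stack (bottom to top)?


push(15) -> [15]
push(25) -> [15, 25]
push(5) -> [15, 25, 5]
push(20) -> [15, 25, 5, 20]
pop() returns 20 -> [15, 25, 5]
push(16) -> [15, 25, 5, 16]
Final stack (bottom to top): [15, 25, 5, 16]


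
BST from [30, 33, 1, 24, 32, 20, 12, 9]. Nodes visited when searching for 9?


BST root = 30
Search for 9: compare at each node
Path: [30, 1, 24, 20, 12, 9]


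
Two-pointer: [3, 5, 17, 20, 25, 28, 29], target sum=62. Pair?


Two pointers: lo=0, hi=6
No pair sums to 62


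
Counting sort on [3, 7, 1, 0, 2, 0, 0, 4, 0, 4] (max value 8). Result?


Count array: [4, 1, 1, 1, 2, 0, 0, 1, 0]
Reconstruct: [0, 0, 0, 0, 1, 2, 3, 4, 4, 7]


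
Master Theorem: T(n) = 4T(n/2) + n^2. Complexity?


a=4, b=2, c=2. log_2(4)=2 = c=2. Case 2: O(n^c log n) = O(n^2 log n)
Complexity: O(n^2 log n)


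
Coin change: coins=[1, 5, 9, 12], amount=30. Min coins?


dp[0]=0; dp[i]=1+min(dp[i-c] for c in coins)
...dp[25]=3, dp[26]=3, dp[27]=3, dp[28]=4, dp[29]=3, dp[30]=3
Minimum coins for 30 = 3


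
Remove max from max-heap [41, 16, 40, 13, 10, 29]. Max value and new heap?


Max = 41
Replace root with last, heapify down
Resulting heap: [40, 16, 29, 13, 10]


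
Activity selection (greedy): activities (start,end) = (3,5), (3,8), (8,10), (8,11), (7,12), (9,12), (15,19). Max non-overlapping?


Greedy: pick earliest-ending, then skip overlaps.
Selected (3 activities): [(3, 5), (8, 10), (15, 19)]


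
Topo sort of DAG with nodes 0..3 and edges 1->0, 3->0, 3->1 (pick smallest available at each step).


Kahn's algorithm, process smallest node first
Order: [2, 3, 1, 0]


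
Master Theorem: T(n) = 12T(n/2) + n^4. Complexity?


a=12, b=2, c=4. log_2(12)=3.585 < c=4. Case 3: O(n^c) = O(n^4)
Complexity: O(n^4)


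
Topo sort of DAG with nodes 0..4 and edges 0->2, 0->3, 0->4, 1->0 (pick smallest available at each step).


Kahn's algorithm, process smallest node first
Order: [1, 0, 2, 3, 4]


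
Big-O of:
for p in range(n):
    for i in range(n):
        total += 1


Per nesting level: O(n) * O(n) = O(n^2)
Complexity: O(n^2)


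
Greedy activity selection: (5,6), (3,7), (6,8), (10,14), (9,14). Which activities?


Greedy: pick earliest-ending, then skip overlaps.
Selected (3 activities): [(5, 6), (6, 8), (10, 14)]


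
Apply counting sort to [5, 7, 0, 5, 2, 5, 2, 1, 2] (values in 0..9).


Count array: [1, 1, 3, 0, 0, 3, 0, 1, 0, 0]
Reconstruct: [0, 1, 2, 2, 2, 5, 5, 5, 7]


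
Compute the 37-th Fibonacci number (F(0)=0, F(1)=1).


F(n)=F(n-1)+F(n-2)
...F(35)=9227465, F(36)=14930352, F(37)=24157817


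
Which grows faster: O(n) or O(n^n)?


linear grows slower than n^n
O(n) is asymptotically smaller; O(n^n) grows faster


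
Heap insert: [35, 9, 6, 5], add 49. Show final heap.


Append 49: [35, 9, 6, 5, 49]
Bubble up: swap idx 4(49) with idx 1(9); swap idx 1(49) with idx 0(35)
Result: [49, 35, 6, 5, 9]


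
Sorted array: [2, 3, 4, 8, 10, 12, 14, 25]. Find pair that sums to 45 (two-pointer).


Two pointers: lo=0, hi=7
No pair sums to 45


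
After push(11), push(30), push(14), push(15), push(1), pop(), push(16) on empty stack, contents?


push(11) -> [11]
push(30) -> [11, 30]
push(14) -> [11, 30, 14]
push(15) -> [11, 30, 14, 15]
push(1) -> [11, 30, 14, 15, 1]
pop() returns 1 -> [11, 30, 14, 15]
push(16) -> [11, 30, 14, 15, 16]
Final stack (bottom to top): [11, 30, 14, 15, 16]


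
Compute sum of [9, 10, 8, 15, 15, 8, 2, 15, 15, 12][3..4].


Prefix sums: [0, 9, 19, 27, 42, 57, 65, 67, 82, 97, 109]
Sum[3..4] = prefix[5] - prefix[3] = 57 - 27 = 30


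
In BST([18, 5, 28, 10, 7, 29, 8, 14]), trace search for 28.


BST root = 18
Search for 28: compare at each node
Path: [18, 28]


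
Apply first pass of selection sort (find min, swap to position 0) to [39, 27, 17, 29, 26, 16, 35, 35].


After one pass: [16, 27, 17, 29, 26, 39, 35, 35]


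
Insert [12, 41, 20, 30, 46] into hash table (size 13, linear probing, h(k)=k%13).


Insertions: 12->slot 12; 41->slot 2; 20->slot 7; 30->slot 4; 46->slot 8
Table: [None, None, 41, None, 30, None, None, 20, 46, None, None, None, 12]


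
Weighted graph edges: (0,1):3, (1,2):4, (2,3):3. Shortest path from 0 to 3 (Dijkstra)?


Dijkstra from 0:
Distances: {0: 0, 1: 3, 2: 7, 3: 10}
Shortest distance to 3 = 10, path = [0, 1, 2, 3]


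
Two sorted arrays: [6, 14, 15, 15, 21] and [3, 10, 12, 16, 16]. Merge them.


Compare heads, take smaller each step.
Merged: [3, 6, 10, 12, 14, 15, 15, 16, 16, 21]


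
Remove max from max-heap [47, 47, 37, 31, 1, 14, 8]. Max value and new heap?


Max = 47
Replace root with last, heapify down
Resulting heap: [47, 31, 37, 8, 1, 14]


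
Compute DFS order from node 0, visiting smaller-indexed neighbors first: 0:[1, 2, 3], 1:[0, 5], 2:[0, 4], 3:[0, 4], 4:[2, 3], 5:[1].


DFS stack-based: start with [0]
Visit order: [0, 1, 5, 2, 4, 3]


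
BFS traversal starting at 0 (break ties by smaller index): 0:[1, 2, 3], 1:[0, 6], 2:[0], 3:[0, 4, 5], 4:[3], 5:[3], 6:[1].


BFS queue: start with [0]
Visit order: [0, 1, 2, 3, 6, 4, 5]


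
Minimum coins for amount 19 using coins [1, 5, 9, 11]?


dp[0]=0; dp[i]=1+min(dp[i-c] for c in coins)
...dp[14]=2, dp[15]=3, dp[16]=2, dp[17]=3, dp[18]=2, dp[19]=3
Minimum coins for 19 = 3


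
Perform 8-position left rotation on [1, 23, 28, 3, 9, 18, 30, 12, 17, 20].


Left rotate by 8: [17, 20, 1, 23, 28, 3, 9, 18, 30, 12]


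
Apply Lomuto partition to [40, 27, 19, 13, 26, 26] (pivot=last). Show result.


Elements <= 26 go left of pivot.
Result: [19, 13, 26, 26, 40, 27], pivot at index 3


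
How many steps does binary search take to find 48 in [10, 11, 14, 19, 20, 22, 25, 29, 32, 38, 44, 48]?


Search for 48:
[0,11] mid=5 arr[5]=22
[6,11] mid=8 arr[8]=32
[9,11] mid=10 arr[10]=44
[11,11] mid=11 arr[11]=48
Total: 4 comparisons


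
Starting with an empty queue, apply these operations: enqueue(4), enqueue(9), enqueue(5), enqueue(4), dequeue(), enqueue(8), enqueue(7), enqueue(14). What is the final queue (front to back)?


enqueue(4) -> [4]
enqueue(9) -> [4, 9]
enqueue(5) -> [4, 9, 5]
enqueue(4) -> [4, 9, 5, 4]
dequeue() returns 4 -> [9, 5, 4]
enqueue(8) -> [9, 5, 4, 8]
enqueue(7) -> [9, 5, 4, 8, 7]
enqueue(14) -> [9, 5, 4, 8, 7, 14]
Final queue (front to back): [9, 5, 4, 8, 7, 14]


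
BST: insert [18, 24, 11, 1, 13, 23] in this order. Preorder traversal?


Root = 18; build tree by BST insertion.
Preorder traversal: [18, 11, 1, 13, 24, 23]


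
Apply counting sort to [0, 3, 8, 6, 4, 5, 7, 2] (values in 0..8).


Count array: [1, 0, 1, 1, 1, 1, 1, 1, 1]
Reconstruct: [0, 2, 3, 4, 5, 6, 7, 8]


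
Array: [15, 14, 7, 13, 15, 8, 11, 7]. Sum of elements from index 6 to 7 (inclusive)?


Prefix sums: [0, 15, 29, 36, 49, 64, 72, 83, 90]
Sum[6..7] = prefix[8] - prefix[6] = 90 - 72 = 18


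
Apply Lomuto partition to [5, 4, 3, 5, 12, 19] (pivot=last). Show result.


Elements <= 19 go left of pivot.
Result: [5, 4, 3, 5, 12, 19], pivot at index 5


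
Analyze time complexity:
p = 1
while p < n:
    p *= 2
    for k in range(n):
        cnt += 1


Per nesting level: O(log n) * O(n) = O(n log n)
Complexity: O(n log n)


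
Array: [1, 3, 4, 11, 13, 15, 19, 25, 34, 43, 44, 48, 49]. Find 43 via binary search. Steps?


Search for 43:
[0,12] mid=6 arr[6]=19
[7,12] mid=9 arr[9]=43
Total: 2 comparisons


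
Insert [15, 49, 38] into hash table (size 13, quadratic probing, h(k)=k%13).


Insertions: 15->slot 2; 49->slot 10; 38->slot 12
Table: [None, None, 15, None, None, None, None, None, None, None, 49, None, 38]


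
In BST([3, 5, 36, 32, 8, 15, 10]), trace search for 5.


BST root = 3
Search for 5: compare at each node
Path: [3, 5]


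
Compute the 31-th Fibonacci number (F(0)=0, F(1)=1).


F(n)=F(n-1)+F(n-2)
...F(29)=514229, F(30)=832040, F(31)=1346269


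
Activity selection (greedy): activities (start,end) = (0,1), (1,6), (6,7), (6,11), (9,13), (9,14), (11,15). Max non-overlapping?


Greedy: pick earliest-ending, then skip overlaps.
Selected (4 activities): [(0, 1), (1, 6), (6, 7), (9, 13)]


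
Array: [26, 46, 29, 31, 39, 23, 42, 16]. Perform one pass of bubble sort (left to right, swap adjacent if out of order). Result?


After one pass: [26, 29, 31, 39, 23, 42, 16, 46]


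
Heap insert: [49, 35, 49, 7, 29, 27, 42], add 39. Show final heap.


Append 39: [49, 35, 49, 7, 29, 27, 42, 39]
Bubble up: swap idx 7(39) with idx 3(7); swap idx 3(39) with idx 1(35)
Result: [49, 39, 49, 35, 29, 27, 42, 7]


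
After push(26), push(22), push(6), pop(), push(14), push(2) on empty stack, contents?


push(26) -> [26]
push(22) -> [26, 22]
push(6) -> [26, 22, 6]
pop() returns 6 -> [26, 22]
push(14) -> [26, 22, 14]
push(2) -> [26, 22, 14, 2]
Final stack (bottom to top): [26, 22, 14, 2]


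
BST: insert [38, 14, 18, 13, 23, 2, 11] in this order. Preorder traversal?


Root = 38; build tree by BST insertion.
Preorder traversal: [38, 14, 13, 2, 11, 18, 23]


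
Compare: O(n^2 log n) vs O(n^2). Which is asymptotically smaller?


quadratic grows slower than n^2 log n
O(n^2) is asymptotically smaller; O(n^2 log n) grows faster


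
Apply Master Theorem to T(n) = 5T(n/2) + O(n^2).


a=5, b=2, c=2. log_2(5)=2.322 > c=2. Case 1: O(n^log_b(a)) = O(n^2.322)
Complexity: O(n^2.322)


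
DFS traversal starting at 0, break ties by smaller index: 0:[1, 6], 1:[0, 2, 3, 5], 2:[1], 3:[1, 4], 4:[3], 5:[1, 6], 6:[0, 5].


DFS stack-based: start with [0]
Visit order: [0, 1, 2, 3, 4, 5, 6]


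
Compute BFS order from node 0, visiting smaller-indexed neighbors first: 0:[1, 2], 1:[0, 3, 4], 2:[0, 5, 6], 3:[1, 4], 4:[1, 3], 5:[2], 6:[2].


BFS queue: start with [0]
Visit order: [0, 1, 2, 3, 4, 5, 6]


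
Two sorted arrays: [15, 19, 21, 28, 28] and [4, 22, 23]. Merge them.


Compare heads, take smaller each step.
Merged: [4, 15, 19, 21, 22, 23, 28, 28]


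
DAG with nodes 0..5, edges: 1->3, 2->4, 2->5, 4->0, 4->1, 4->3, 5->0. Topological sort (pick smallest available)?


Kahn's algorithm, process smallest node first
Order: [2, 4, 1, 3, 5, 0]


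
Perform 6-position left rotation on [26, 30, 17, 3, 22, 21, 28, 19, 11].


Left rotate by 6: [28, 19, 11, 26, 30, 17, 3, 22, 21]


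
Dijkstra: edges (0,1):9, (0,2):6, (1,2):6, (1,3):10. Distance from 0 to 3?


Dijkstra from 0:
Distances: {0: 0, 1: 9, 2: 6, 3: 19}
Shortest distance to 3 = 19, path = [0, 1, 3]


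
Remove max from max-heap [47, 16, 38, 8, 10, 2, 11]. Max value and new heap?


Max = 47
Replace root with last, heapify down
Resulting heap: [38, 16, 11, 8, 10, 2]


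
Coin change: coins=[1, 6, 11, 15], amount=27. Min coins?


dp[0]=0; dp[i]=1+min(dp[i-c] for c in coins)
...dp[22]=2, dp[23]=3, dp[24]=4, dp[25]=5, dp[26]=2, dp[27]=3
Minimum coins for 27 = 3


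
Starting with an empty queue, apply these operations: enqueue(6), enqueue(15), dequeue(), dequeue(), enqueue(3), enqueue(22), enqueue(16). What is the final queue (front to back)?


enqueue(6) -> [6]
enqueue(15) -> [6, 15]
dequeue() returns 6 -> [15]
dequeue() returns 15 -> []
enqueue(3) -> [3]
enqueue(22) -> [3, 22]
enqueue(16) -> [3, 22, 16]
Final queue (front to back): [3, 22, 16]


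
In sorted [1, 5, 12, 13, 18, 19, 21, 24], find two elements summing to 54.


Two pointers: lo=0, hi=7
No pair sums to 54


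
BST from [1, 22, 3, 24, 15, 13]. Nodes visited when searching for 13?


BST root = 1
Search for 13: compare at each node
Path: [1, 22, 3, 15, 13]


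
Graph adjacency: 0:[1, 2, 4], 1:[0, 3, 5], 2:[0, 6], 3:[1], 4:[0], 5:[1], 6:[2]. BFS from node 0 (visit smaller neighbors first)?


BFS queue: start with [0]
Visit order: [0, 1, 2, 4, 3, 5, 6]


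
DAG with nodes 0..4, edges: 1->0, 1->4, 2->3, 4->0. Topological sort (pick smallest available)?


Kahn's algorithm, process smallest node first
Order: [1, 2, 3, 4, 0]


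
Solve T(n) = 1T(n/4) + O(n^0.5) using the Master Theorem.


a=1, b=4, c=0.5. log_4(1)=0 < c=0.5. Case 3: O(n^c) = O(sqrt(n))
Complexity: O(sqrt(n))


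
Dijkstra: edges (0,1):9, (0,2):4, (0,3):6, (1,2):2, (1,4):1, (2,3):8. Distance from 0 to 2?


Dijkstra from 0:
Distances: {0: 0, 1: 6, 2: 4, 3: 6, 4: 7}
Shortest distance to 2 = 4, path = [0, 2]


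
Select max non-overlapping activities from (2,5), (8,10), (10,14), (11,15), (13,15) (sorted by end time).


Greedy: pick earliest-ending, then skip overlaps.
Selected (3 activities): [(2, 5), (8, 10), (10, 14)]


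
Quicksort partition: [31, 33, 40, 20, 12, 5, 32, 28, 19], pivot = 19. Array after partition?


Elements <= 19 go left of pivot.
Result: [12, 5, 19, 20, 31, 33, 32, 28, 40], pivot at index 2


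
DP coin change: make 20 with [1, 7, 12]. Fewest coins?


dp[0]=0; dp[i]=1+min(dp[i-c] for c in coins)
...dp[15]=3, dp[16]=4, dp[17]=5, dp[18]=6, dp[19]=2, dp[20]=3
Minimum coins for 20 = 3


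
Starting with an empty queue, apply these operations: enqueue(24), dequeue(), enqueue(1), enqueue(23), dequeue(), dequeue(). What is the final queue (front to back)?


enqueue(24) -> [24]
dequeue() returns 24 -> []
enqueue(1) -> [1]
enqueue(23) -> [1, 23]
dequeue() returns 1 -> [23]
dequeue() returns 23 -> []
Final queue (front to back): []


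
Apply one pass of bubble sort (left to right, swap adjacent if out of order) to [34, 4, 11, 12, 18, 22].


After one pass: [4, 11, 12, 18, 22, 34]


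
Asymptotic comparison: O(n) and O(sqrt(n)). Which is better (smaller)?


sublinear grows slower than linear
O(sqrt(n)) is asymptotically smaller; O(n) grows faster


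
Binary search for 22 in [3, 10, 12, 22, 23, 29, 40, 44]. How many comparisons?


Search for 22:
[0,7] mid=3 arr[3]=22
Total: 1 comparisons


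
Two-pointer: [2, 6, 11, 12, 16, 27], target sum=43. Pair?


Two pointers: lo=0, hi=5
Found pair: (16, 27) summing to 43


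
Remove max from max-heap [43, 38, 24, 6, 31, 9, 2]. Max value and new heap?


Max = 43
Replace root with last, heapify down
Resulting heap: [38, 31, 24, 6, 2, 9]


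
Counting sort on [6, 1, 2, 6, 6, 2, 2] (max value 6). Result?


Count array: [0, 1, 3, 0, 0, 0, 3]
Reconstruct: [1, 2, 2, 2, 6, 6, 6]


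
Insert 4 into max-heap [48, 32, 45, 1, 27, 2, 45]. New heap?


Append 4: [48, 32, 45, 1, 27, 2, 45, 4]
Bubble up: swap idx 7(4) with idx 3(1)
Result: [48, 32, 45, 4, 27, 2, 45, 1]


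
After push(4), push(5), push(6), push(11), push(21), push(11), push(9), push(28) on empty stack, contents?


push(4) -> [4]
push(5) -> [4, 5]
push(6) -> [4, 5, 6]
push(11) -> [4, 5, 6, 11]
push(21) -> [4, 5, 6, 11, 21]
push(11) -> [4, 5, 6, 11, 21, 11]
push(9) -> [4, 5, 6, 11, 21, 11, 9]
push(28) -> [4, 5, 6, 11, 21, 11, 9, 28]
Final stack (bottom to top): [4, 5, 6, 11, 21, 11, 9, 28]


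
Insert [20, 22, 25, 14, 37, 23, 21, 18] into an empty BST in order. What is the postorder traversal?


Root = 20; build tree by BST insertion.
Postorder traversal: [18, 14, 21, 23, 37, 25, 22, 20]


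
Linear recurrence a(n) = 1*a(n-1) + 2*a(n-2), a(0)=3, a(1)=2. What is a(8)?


Build bottom-up:
...a(6)=108, a(7)=212, a(8)=1*212+2*108=428


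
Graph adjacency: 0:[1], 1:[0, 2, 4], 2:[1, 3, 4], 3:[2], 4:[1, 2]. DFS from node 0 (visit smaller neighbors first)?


DFS stack-based: start with [0]
Visit order: [0, 1, 2, 3, 4]


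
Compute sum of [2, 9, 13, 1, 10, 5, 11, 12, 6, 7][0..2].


Prefix sums: [0, 2, 11, 24, 25, 35, 40, 51, 63, 69, 76]
Sum[0..2] = prefix[3] - prefix[0] = 24 - 0 = 24


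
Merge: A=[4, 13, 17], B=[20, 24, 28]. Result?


Compare heads, take smaller each step.
Merged: [4, 13, 17, 20, 24, 28]


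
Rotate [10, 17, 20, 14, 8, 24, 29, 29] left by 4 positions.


Left rotate by 4: [8, 24, 29, 29, 10, 17, 20, 14]


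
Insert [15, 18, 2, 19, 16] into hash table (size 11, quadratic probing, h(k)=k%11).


Insertions: 15->slot 4; 18->slot 7; 2->slot 2; 19->slot 8; 16->slot 5
Table: [None, None, 2, None, 15, 16, None, 18, 19, None, None]


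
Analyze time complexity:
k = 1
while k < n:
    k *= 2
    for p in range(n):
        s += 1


Per nesting level: O(log n) * O(n) = O(n log n)
Complexity: O(n log n)


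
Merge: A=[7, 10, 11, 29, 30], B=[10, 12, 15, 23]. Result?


Compare heads, take smaller each step.
Merged: [7, 10, 10, 11, 12, 15, 23, 29, 30]


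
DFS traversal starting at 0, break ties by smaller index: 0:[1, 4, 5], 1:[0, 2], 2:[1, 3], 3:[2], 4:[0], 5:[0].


DFS stack-based: start with [0]
Visit order: [0, 1, 2, 3, 4, 5]


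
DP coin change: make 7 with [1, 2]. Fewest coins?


dp[0]=0; dp[i]=1+min(dp[i-c] for c in coins)
...dp[2]=1, dp[3]=2, dp[4]=2, dp[5]=3, dp[6]=3, dp[7]=4
Minimum coins for 7 = 4


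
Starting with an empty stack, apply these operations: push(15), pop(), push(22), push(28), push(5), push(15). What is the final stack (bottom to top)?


push(15) -> [15]
pop() returns 15 -> []
push(22) -> [22]
push(28) -> [22, 28]
push(5) -> [22, 28, 5]
push(15) -> [22, 28, 5, 15]
Final stack (bottom to top): [22, 28, 5, 15]


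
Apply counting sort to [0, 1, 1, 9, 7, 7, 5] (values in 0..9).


Count array: [1, 2, 0, 0, 0, 1, 0, 2, 0, 1]
Reconstruct: [0, 1, 1, 5, 7, 7, 9]


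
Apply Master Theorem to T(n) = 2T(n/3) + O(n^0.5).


a=2, b=3, c=0.5. log_3(2)=0.631 > c=0.5. Case 1: O(n^log_b(a)) = O(n^0.631)
Complexity: O(n^0.631)


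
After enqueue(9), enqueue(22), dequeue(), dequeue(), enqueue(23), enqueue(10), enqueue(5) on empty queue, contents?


enqueue(9) -> [9]
enqueue(22) -> [9, 22]
dequeue() returns 9 -> [22]
dequeue() returns 22 -> []
enqueue(23) -> [23]
enqueue(10) -> [23, 10]
enqueue(5) -> [23, 10, 5]
Final queue (front to back): [23, 10, 5]


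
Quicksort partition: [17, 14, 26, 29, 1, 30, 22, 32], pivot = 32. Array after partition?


Elements <= 32 go left of pivot.
Result: [17, 14, 26, 29, 1, 30, 22, 32], pivot at index 7


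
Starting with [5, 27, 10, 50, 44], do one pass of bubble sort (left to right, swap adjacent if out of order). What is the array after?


After one pass: [5, 10, 27, 44, 50]


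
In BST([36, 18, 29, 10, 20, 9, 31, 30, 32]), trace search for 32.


BST root = 36
Search for 32: compare at each node
Path: [36, 18, 29, 31, 32]


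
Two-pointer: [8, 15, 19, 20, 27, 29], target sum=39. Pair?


Two pointers: lo=0, hi=5
Found pair: (19, 20) summing to 39


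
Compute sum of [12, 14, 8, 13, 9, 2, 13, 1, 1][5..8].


Prefix sums: [0, 12, 26, 34, 47, 56, 58, 71, 72, 73]
Sum[5..8] = prefix[9] - prefix[5] = 73 - 56 = 17


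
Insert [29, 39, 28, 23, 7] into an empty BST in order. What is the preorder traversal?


Root = 29; build tree by BST insertion.
Preorder traversal: [29, 28, 23, 7, 39]


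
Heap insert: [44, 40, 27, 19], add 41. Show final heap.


Append 41: [44, 40, 27, 19, 41]
Bubble up: swap idx 4(41) with idx 1(40)
Result: [44, 41, 27, 19, 40]


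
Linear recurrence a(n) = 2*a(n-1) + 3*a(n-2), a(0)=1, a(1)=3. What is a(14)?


Build bottom-up:
...a(12)=531441, a(13)=1594323, a(14)=2*1594323+3*531441=4782969


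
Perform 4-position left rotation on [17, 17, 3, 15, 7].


Left rotate by 4: [7, 17, 17, 3, 15]


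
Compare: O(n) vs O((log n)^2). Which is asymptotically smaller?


polylogarithmic grows slower than linear
O((log n)^2) is asymptotically smaller; O(n) grows faster


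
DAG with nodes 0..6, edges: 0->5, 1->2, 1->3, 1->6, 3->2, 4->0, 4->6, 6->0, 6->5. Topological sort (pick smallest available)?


Kahn's algorithm, process smallest node first
Order: [1, 3, 2, 4, 6, 0, 5]


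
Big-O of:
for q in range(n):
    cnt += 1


Per nesting level: O(n) = O(n)
Complexity: O(n)


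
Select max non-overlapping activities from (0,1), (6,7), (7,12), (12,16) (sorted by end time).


Greedy: pick earliest-ending, then skip overlaps.
Selected (4 activities): [(0, 1), (6, 7), (7, 12), (12, 16)]


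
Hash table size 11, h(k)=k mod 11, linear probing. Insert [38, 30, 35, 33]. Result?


Insertions: 38->slot 5; 30->slot 8; 35->slot 2; 33->slot 0
Table: [33, None, 35, None, None, 38, None, None, 30, None, None]


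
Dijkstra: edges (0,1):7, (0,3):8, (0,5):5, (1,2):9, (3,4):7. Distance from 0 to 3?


Dijkstra from 0:
Distances: {0: 0, 1: 7, 2: 16, 3: 8, 4: 15, 5: 5}
Shortest distance to 3 = 8, path = [0, 3]


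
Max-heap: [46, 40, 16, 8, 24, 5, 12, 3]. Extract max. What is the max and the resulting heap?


Max = 46
Replace root with last, heapify down
Resulting heap: [40, 24, 16, 8, 3, 5, 12]


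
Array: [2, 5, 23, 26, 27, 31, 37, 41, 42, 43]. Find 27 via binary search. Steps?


Search for 27:
[0,9] mid=4 arr[4]=27
Total: 1 comparisons


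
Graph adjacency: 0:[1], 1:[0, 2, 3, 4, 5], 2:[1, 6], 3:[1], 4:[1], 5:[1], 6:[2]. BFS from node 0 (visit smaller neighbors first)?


BFS queue: start with [0]
Visit order: [0, 1, 2, 3, 4, 5, 6]


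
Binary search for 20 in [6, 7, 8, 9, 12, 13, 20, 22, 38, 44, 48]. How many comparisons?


Search for 20:
[0,10] mid=5 arr[5]=13
[6,10] mid=8 arr[8]=38
[6,7] mid=6 arr[6]=20
Total: 3 comparisons


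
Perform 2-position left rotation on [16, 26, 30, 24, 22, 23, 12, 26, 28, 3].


Left rotate by 2: [30, 24, 22, 23, 12, 26, 28, 3, 16, 26]


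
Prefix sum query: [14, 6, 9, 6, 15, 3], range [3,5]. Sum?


Prefix sums: [0, 14, 20, 29, 35, 50, 53]
Sum[3..5] = prefix[6] - prefix[3] = 53 - 29 = 24


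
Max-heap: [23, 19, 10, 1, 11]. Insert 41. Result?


Append 41: [23, 19, 10, 1, 11, 41]
Bubble up: swap idx 5(41) with idx 2(10); swap idx 2(41) with idx 0(23)
Result: [41, 19, 23, 1, 11, 10]


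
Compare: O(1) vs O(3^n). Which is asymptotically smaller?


constant grows slower than exponential (base 3)
O(1) is asymptotically smaller; O(3^n) grows faster


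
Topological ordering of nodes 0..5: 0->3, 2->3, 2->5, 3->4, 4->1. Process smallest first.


Kahn's algorithm, process smallest node first
Order: [0, 2, 3, 4, 1, 5]


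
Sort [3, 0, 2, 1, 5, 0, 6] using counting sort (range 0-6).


Count array: [2, 1, 1, 1, 0, 1, 1]
Reconstruct: [0, 0, 1, 2, 3, 5, 6]


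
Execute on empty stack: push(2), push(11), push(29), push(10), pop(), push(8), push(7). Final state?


push(2) -> [2]
push(11) -> [2, 11]
push(29) -> [2, 11, 29]
push(10) -> [2, 11, 29, 10]
pop() returns 10 -> [2, 11, 29]
push(8) -> [2, 11, 29, 8]
push(7) -> [2, 11, 29, 8, 7]
Final stack (bottom to top): [2, 11, 29, 8, 7]


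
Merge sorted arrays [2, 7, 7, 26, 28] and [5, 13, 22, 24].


Compare heads, take smaller each step.
Merged: [2, 5, 7, 7, 13, 22, 24, 26, 28]


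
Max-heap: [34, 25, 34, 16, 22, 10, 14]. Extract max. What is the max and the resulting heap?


Max = 34
Replace root with last, heapify down
Resulting heap: [34, 25, 14, 16, 22, 10]


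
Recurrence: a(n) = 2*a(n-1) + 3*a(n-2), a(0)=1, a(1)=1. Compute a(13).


Build bottom-up:
...a(11)=88573, a(12)=265721, a(13)=2*265721+3*88573=797161


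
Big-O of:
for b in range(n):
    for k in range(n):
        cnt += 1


Per nesting level: O(n) * O(n) = O(n^2)
Complexity: O(n^2)


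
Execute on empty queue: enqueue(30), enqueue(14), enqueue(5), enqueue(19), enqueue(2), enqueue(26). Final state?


enqueue(30) -> [30]
enqueue(14) -> [30, 14]
enqueue(5) -> [30, 14, 5]
enqueue(19) -> [30, 14, 5, 19]
enqueue(2) -> [30, 14, 5, 19, 2]
enqueue(26) -> [30, 14, 5, 19, 2, 26]
Final queue (front to back): [30, 14, 5, 19, 2, 26]


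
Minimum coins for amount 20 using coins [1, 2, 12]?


dp[0]=0; dp[i]=1+min(dp[i-c] for c in coins)
...dp[15]=3, dp[16]=3, dp[17]=4, dp[18]=4, dp[19]=5, dp[20]=5
Minimum coins for 20 = 5


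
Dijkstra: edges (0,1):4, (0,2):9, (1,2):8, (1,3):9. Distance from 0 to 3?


Dijkstra from 0:
Distances: {0: 0, 1: 4, 2: 9, 3: 13}
Shortest distance to 3 = 13, path = [0, 1, 3]


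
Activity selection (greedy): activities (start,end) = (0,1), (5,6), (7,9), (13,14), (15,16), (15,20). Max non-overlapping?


Greedy: pick earliest-ending, then skip overlaps.
Selected (5 activities): [(0, 1), (5, 6), (7, 9), (13, 14), (15, 16)]


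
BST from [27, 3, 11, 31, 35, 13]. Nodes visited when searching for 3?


BST root = 27
Search for 3: compare at each node
Path: [27, 3]
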